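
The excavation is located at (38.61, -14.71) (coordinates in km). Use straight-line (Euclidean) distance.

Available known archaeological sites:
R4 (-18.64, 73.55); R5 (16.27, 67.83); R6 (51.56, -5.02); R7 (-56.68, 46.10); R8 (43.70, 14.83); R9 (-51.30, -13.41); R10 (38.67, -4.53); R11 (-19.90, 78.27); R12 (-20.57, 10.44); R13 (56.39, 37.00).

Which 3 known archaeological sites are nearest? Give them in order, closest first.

Distances from (38.61, -14.71):
R4: √((-57.25)² + (88.26)²) = √(3277.5625 + 7789.8276) = 105.20 km
R5: √((-22.34)² + (82.54)²) = √(499.0756 + 6812.8516) = 85.51 km
R6: √((12.95)² + (9.69)²) = √(167.7025 + 93.8961) = 16.17 km
R7: √((-95.29)² + (60.81)²) = √(9080.1841 + 3697.8561) = 113.04 km
R8: √((5.09)² + (29.54)²) = √(25.9081 + 872.6116) = 29.98 km
R9: √((-89.91)² + (1.30)²) = √(8083.8081 + 1.6900) = 89.92 km
R10: √((0.06)² + (10.18)²) = √(0.0036 + 103.6324) = 10.18 km
R11: √((-58.51)² + (92.98)²) = √(3423.4201 + 8645.2804) = 109.86 km
R12: √((-59.18)² + (25.15)²) = √(3502.2724 + 632.5225) = 64.30 km
R13: √((17.78)² + (51.71)²) = √(316.1284 + 2673.9241) = 54.68 km
Sorted: R10 (10.18 km) < R6 (16.17 km) < R8 (29.98 km) < R13 (54.68 km) < R12 (64.30 km) < …

R10, R6, R8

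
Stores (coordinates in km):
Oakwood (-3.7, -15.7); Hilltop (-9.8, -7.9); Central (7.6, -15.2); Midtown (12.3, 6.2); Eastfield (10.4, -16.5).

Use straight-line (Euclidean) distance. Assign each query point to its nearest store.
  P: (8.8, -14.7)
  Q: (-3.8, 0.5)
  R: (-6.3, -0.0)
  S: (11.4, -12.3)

P at (8.8, -14.7):
  Oakwood: √((-12.5)² + (-1.0)²) = √(156.250 + 1.000) = 12.5 km
  Hilltop: √((-18.6)² + (6.8)²) = √(345.960 + 46.240) = 19.8 km
  Central: √((-1.2)² + (-0.5)²) = √(1.440 + 0.250) = 1.3 km
  Midtown: √((3.5)² + (20.9)²) = √(12.250 + 436.810) = 21.2 km
  Eastfield: √((1.6)² + (-1.8)²) = √(2.560 + 3.240) = 2.4 km
  → nearest: Central (1.3 km)
Q at (-3.8, 0.5):
  Oakwood: √((0.1)² + (-16.2)²) = √(0.010 + 262.440) = 16.2 km
  Hilltop: √((-6.0)² + (-8.4)²) = √(36.000 + 70.560) = 10.3 km
  Central: √((11.4)² + (-15.7)²) = √(129.960 + 246.490) = 19.4 km
  Midtown: √((16.1)² + (5.7)²) = √(259.210 + 32.490) = 17.1 km
  Eastfield: √((14.2)² + (-17.0)²) = √(201.640 + 289.000) = 22.2 km
  → nearest: Hilltop (10.3 km)
R at (-6.3, -0.0):
  Oakwood: √((2.6)² + (-15.7)²) = √(6.760 + 246.490) = 15.9 km
  Hilltop: √((-3.5)² + (-7.9)²) = √(12.250 + 62.410) = 8.6 km
  Central: √((13.9)² + (-15.2)²) = √(193.210 + 231.040) = 20.6 km
  Midtown: √((18.6)² + (6.2)²) = √(345.960 + 38.440) = 19.6 km
  Eastfield: √((16.7)² + (-16.5)²) = √(278.890 + 272.250) = 23.5 km
  → nearest: Hilltop (8.6 km)
S at (11.4, -12.3):
  Oakwood: √((-15.1)² + (-3.4)²) = √(228.010 + 11.560) = 15.5 km
  Hilltop: √((-21.2)² + (4.4)²) = √(449.440 + 19.360) = 21.7 km
  Central: √((-3.8)² + (-2.9)²) = √(14.440 + 8.410) = 4.8 km
  Midtown: √((0.9)² + (18.5)²) = √(0.810 + 342.250) = 18.5 km
  Eastfield: √((-1.0)² + (-4.2)²) = √(1.000 + 17.640) = 4.3 km
  → nearest: Eastfield (4.3 km)

P→Central; Q→Hilltop; R→Hilltop; S→Eastfield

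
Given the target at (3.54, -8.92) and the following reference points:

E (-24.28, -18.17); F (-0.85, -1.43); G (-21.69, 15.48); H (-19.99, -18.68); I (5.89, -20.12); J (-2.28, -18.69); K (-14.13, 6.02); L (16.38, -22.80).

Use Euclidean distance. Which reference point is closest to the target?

Distances from (3.54, -8.92):
E: √((-27.82)² + (-9.25)²) = √(773.9524 + 85.5625) = 29.32
F: √((-4.39)² + (7.49)²) = √(19.2721 + 56.1001) = 8.68
G: √((-25.23)² + (24.40)²) = √(636.5529 + 595.3600) = 35.10
H: √((-23.53)² + (-9.76)²) = √(553.6609 + 95.2576) = 25.47
I: √((2.35)² + (-11.20)²) = √(5.5225 + 125.4400) = 11.44
J: √((-5.82)² + (-9.77)²) = √(33.8724 + 95.4529) = 11.37
K: √((-17.67)² + (14.94)²) = √(312.2289 + 223.2036) = 23.14
L: √((12.84)² + (-13.88)²) = √(164.8656 + 192.6544) = 18.91
Minimum: F at 8.68.

F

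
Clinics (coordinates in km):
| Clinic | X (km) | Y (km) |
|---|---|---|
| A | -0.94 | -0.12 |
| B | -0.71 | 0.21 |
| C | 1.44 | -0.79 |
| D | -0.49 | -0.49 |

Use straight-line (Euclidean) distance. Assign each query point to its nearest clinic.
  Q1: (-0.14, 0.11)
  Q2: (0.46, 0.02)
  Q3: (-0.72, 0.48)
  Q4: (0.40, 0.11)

Q1 at (-0.14, 0.11):
  A: 0.83 km
  B: 0.58 km
  C: 1.82 km
  D: 0.69 km
  → nearest: B (0.58 km)
Q2 at (0.46, 0.02):
  A: 1.41 km
  B: 1.19 km
  C: 1.27 km
  D: 1.08 km
  → nearest: D (1.08 km)
Q3 at (-0.72, 0.48):
  A: 0.64 km
  B: 0.27 km
  C: 2.51 km
  D: 1.00 km
  → nearest: B (0.27 km)
Q4 at (0.40, 0.11):
  A: 1.36 km
  B: 1.11 km
  C: 1.38 km
  D: 1.07 km
  → nearest: D (1.07 km)

Q1→B; Q2→D; Q3→B; Q4→D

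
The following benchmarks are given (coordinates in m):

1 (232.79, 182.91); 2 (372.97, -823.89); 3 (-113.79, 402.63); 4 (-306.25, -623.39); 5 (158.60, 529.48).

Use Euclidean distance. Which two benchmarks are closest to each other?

3 and 5

Pairwise distances:
1–2: √((140.18)² + (-1006.80)²) = √(19650.4324 + 1013646.2400) = 1016.51 m
1–3: √((-346.58)² + (219.72)²) = √(120117.6964 + 48276.8784) = 410.36 m
1–4: √((-539.04)² + (-806.30)²) = √(290564.1216 + 650119.6900) = 969.89 m
1–5: √((-74.19)² + (346.57)²) = √(5504.1561 + 120110.7649) = 354.42 m
2–3: √((-486.76)² + (1226.52)²) = √(236935.2976 + 1504351.3104) = 1319.58 m
2–4: √((-679.22)² + (200.50)²) = √(461339.8084 + 40200.2500) = 708.19 m
2–5: √((-214.37)² + (1353.37)²) = √(45954.4969 + 1831610.3569) = 1370.24 m
3–4: √((-192.46)² + (-1026.02)²) = √(37040.8516 + 1052717.0404) = 1043.91 m
3–5: √((272.39)² + (126.85)²) = √(74196.3121 + 16090.9225) = 300.48 m
4–5: √((464.85)² + (1152.87)²) = √(216085.5225 + 1329109.2369) = 1243.06 m
Closest pair: 3–5 at 300.48 m.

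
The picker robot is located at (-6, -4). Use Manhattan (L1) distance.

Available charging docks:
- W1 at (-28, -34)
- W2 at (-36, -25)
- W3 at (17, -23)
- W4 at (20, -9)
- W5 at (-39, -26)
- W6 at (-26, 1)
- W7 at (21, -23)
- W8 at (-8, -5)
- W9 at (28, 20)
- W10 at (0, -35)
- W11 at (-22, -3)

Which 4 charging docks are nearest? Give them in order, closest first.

W8, W11, W6, W4

Distances from (-6, -4):
W1: |-22| + |-30| = 22 + 30 = 52
W2: |-30| + |-21| = 30 + 21 = 51
W3: |23| + |-19| = 23 + 19 = 42
W4: |26| + |-5| = 26 + 5 = 31
W5: |-33| + |-22| = 33 + 22 = 55
W6: |-20| + |5| = 20 + 5 = 25
W7: |27| + |-19| = 27 + 19 = 46
W8: |-2| + |-1| = 2 + 1 = 3
W9: |34| + |24| = 34 + 24 = 58
W10: |6| + |-31| = 6 + 31 = 37
W11: |-16| + |1| = 16 + 1 = 17
Sorted: W8 (3) < W11 (17) < W6 (25) < W4 (31) < W10 (37) < W3 (42) < …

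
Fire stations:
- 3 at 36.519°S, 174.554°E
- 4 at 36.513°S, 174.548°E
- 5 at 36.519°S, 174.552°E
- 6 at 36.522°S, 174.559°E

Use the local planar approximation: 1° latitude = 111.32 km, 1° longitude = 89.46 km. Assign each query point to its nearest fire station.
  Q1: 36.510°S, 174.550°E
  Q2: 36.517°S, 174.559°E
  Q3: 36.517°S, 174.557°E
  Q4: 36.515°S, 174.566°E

Q1→4; Q2→3; Q3→3; Q4→6

Q1 at 36.510°S, 174.550°E:
  3: 1.063867 km
  4: 0.378869 km
  5: 1.017731 km
  6: 1.559718 km
  → nearest: 4 (0.378869 km)
Q2 at 36.517°S, 174.559°E:
  3: 0.499646 km
  4: 1.080115 km
  5: 0.664620 km
  6: 0.556600 km
  → nearest: 3 (0.499646 km)
Q3 at 36.517°S, 174.557°E:
  3: 0.348707 km
  4: 0.920068 km
  5: 0.499646 km
  6: 0.584650 km
  → nearest: 3 (0.348707 km)
Q4 at 36.515°S, 174.566°E:
  3: 1.162205 km
  4: 1.625598 km
  5: 1.329240 km
  6: 0.999683 km
  → nearest: 6 (0.999683 km)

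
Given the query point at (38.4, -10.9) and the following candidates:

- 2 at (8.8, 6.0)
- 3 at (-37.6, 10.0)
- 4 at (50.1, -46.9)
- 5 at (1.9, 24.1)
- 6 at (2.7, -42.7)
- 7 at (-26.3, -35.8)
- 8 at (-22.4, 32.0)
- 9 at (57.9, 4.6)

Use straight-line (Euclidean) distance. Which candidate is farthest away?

3

Distances from (38.4, -10.9):
2: 34.1
3: 78.8
4: 37.9
5: 50.6
6: 47.8
7: 69.3
8: 74.4
9: 24.9
Maximum: 3 at 78.8.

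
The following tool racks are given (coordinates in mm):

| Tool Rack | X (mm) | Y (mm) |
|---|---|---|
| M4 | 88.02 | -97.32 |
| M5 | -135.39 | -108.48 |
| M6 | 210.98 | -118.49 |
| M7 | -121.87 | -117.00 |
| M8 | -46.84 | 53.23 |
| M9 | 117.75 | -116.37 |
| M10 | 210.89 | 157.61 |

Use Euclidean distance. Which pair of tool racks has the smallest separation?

M5 and M7

Pairwise distances:
M4–M5: √((-223.41)² + (-11.16)²) = √(49912.0281 + 124.5456) = 223.69 mm
M4–M6: √((122.96)² + (-21.17)²) = √(15119.1616 + 448.1689) = 124.77 mm
M4–M7: √((-209.89)² + (-19.68)²) = √(44053.8121 + 387.3024) = 210.81 mm
M4–M8: √((-134.86)² + (150.55)²) = √(18187.2196 + 22665.3025) = 202.12 mm
M4–M9: √((29.73)² + (-19.05)²) = √(883.8729 + 362.9025) = 35.31 mm
M4–M10: √((122.87)² + (254.93)²) = √(15097.0369 + 64989.3049) = 283.00 mm
M5–M6: √((346.37)² + (-10.01)²) = √(119972.1769 + 100.2001) = 346.51 mm
M5–M7: √((13.52)² + (-8.52)²) = √(182.7904 + 72.5904) = 15.98 mm
M5–M8: √((88.55)² + (161.71)²) = √(7841.1025 + 26150.1241) = 184.37 mm
M5–M9: √((253.14)² + (-7.89)²) = √(64079.8596 + 62.2521) = 253.26 mm
M5–M10: √((346.28)² + (266.09)²) = √(119909.8384 + 70803.8881) = 436.71 mm
M6–M7: √((-332.85)² + (1.49)²) = √(110789.1225 + 2.2201) = 332.85 mm
M6–M8: √((-257.82)² + (171.72)²) = √(66471.1524 + 29487.7584) = 309.77 mm
M6–M9: √((-93.23)² + (2.12)²) = √(8691.8329 + 4.4944) = 93.25 mm
M6–M10: √((-0.09)² + (276.10)²) = √(0.0081 + 76231.2100) = 276.10 mm
M7–M8: √((75.03)² + (170.23)²) = √(5629.5009 + 28978.2529) = 186.03 mm
M7–M9: √((239.62)² + (0.63)²) = √(57417.7444 + 0.3969) = 239.62 mm
M7–M10: √((332.76)² + (274.61)²) = √(110729.2176 + 75410.6521) = 431.44 mm
M8–M9: √((164.59)² + (-169.60)²) = √(27089.8681 + 28764.1600) = 236.33 mm
M8–M10: √((257.73)² + (104.38)²) = √(66424.7529 + 10895.1844) = 278.06 mm
M9–M10: √((93.14)² + (273.98)²) = √(8675.0596 + 75065.0404) = 289.38 mm
Closest pair: M5–M7 at 15.98 mm.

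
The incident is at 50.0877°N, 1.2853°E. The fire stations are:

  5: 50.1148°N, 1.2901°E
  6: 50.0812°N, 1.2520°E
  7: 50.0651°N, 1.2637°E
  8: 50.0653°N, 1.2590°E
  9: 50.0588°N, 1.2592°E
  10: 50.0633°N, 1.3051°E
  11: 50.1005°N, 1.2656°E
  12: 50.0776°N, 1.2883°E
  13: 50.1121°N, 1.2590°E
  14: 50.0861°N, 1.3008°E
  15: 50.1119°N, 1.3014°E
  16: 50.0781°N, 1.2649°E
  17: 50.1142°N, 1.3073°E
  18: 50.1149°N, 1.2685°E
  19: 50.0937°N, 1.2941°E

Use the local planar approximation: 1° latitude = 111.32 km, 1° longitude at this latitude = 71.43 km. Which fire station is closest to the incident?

Distances from 50.0877°N, 1.2853°E:
5: 3.0362 km
6: 2.4862 km
7: 2.9513 km
8: 3.1220 km
9: 3.7183 km
10: 3.0624 km
11: 2.0026 km
12: 1.1446 km
13: 3.3026 km
14: 1.1214 km
15: 2.9291 km
16: 1.8070 km
17: 3.3424 km
18: 3.2570 km
19: 0.9172 km
Minimum: 19 at 0.9172 km.

19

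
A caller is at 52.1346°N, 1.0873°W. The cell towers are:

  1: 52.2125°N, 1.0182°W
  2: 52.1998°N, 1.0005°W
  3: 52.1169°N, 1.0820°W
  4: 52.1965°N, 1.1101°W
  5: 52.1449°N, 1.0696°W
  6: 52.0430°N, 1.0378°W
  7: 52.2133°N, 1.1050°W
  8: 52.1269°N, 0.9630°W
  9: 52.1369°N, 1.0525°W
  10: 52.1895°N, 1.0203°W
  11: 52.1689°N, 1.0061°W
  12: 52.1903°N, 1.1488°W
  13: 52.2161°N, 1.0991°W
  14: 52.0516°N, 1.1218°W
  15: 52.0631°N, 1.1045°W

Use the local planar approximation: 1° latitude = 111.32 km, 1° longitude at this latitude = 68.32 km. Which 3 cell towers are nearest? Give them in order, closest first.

Distances from 52.1346°N, 1.0873°W:
1: 9.8736 km
2: 9.3726 km
3: 2.0034 km
4: 7.0646 km
5: 1.6664 km
6: 10.7431 km
7: 8.8439 km
8: 8.5353 km
9: 2.3913 km
10: 7.6356 km
11: 6.7346 km
12: 7.4900 km
13: 9.1083 km
14: 9.5355 km
15: 8.0457 km
Sorted: 5 (1.6664 km) < 3 (2.0034 km) < 9 (2.3913 km) < 11 (6.7346 km) < 4 (7.0646 km) < …

5, 3, 9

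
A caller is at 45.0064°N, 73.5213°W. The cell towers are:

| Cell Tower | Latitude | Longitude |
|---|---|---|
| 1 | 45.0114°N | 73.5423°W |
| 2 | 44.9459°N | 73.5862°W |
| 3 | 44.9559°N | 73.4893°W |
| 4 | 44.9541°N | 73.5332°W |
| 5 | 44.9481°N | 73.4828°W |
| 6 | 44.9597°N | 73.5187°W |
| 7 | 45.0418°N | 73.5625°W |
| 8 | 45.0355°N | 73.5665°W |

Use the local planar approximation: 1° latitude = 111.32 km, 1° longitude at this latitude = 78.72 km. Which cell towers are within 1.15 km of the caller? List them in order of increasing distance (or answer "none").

Distances from 45.0064°N, 73.5213°W:
1: 1.7443 km
2: 8.4534 km
3: 6.1602 km
4: 5.8969 km
5: 7.1627 km
6: 5.2027 km
7: 5.1037 km
8: 4.8119 km
Threshold 1.15 km: none within range.

none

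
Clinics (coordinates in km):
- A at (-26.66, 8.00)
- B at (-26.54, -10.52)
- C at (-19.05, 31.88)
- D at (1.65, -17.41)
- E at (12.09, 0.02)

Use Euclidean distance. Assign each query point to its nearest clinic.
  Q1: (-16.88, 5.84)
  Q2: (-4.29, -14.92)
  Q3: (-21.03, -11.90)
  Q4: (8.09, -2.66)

Q1 at (-16.88, 5.84):
  A: √((-9.78)² + (2.16)²) = √(95.6484 + 4.6656) = 10.02 km
  B: √((-9.66)² + (-16.36)²) = √(93.3156 + 267.6496) = 19.00 km
  C: √((-2.17)² + (26.04)²) = √(4.7089 + 678.0816) = 26.13 km
  D: √((18.53)² + (-23.25)²) = √(343.3609 + 540.5625) = 29.73 km
  E: √((28.97)² + (-5.82)²) = √(839.2609 + 33.8724) = 29.55 km
  → nearest: A (10.02 km)
Q2 at (-4.29, -14.92):
  A: √((-22.37)² + (22.92)²) = √(500.4169 + 525.3264) = 32.03 km
  B: √((-22.25)² + (4.40)²) = √(495.0625 + 19.3600) = 22.68 km
  C: √((-14.76)² + (46.80)²) = √(217.8576 + 2190.2400) = 49.07 km
  D: √((5.94)² + (-2.49)²) = √(35.2836 + 6.2001) = 6.44 km
  E: √((16.38)² + (14.94)²) = √(268.3044 + 223.2036) = 22.17 km
  → nearest: D (6.44 km)
Q3 at (-21.03, -11.90):
  A: √((-5.63)² + (19.90)²) = √(31.6969 + 396.0100) = 20.68 km
  B: √((-5.51)² + (1.38)²) = √(30.3601 + 1.9044) = 5.68 km
  C: √((1.98)² + (43.78)²) = √(3.9204 + 1916.6884) = 43.82 km
  D: √((22.68)² + (-5.51)²) = √(514.3824 + 30.3601) = 23.34 km
  E: √((33.12)² + (11.92)²) = √(1096.9344 + 142.0864) = 35.20 km
  → nearest: B (5.68 km)
Q4 at (8.09, -2.66):
  A: √((-34.75)² + (10.66)²) = √(1207.5625 + 113.6356) = 36.35 km
  B: √((-34.63)² + (-7.86)²) = √(1199.2369 + 61.7796) = 35.51 km
  C: √((-27.14)² + (34.54)²) = √(736.5796 + 1193.0116) = 43.93 km
  D: √((-6.44)² + (-14.75)²) = √(41.4736 + 217.5625) = 16.09 km
  E: √((4.00)² + (2.68)²) = √(16.0000 + 7.1824) = 4.81 km
  → nearest: E (4.81 km)

Q1→A; Q2→D; Q3→B; Q4→E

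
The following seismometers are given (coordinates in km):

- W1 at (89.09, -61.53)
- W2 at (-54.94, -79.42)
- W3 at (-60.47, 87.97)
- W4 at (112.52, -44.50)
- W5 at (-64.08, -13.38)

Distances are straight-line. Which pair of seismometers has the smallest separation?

Pairwise distances:
W1–W2: 145.14 km
W1–W3: 211.47 km
W1–W4: 28.97 km
W1–W5: 160.56 km
W2–W3: 167.48 km
W2–W4: 171.06 km
W2–W5: 66.67 km
W3–W4: 217.88 km
W3–W5: 101.41 km
W4–W5: 179.32 km
Closest pair: W1–W4 at 28.97 km.

W1 and W4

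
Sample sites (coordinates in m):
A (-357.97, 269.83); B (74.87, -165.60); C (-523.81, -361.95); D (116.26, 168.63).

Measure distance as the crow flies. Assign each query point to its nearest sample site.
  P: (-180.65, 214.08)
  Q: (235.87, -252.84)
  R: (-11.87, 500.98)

P→A; Q→B; R→D

P at (-180.65, 214.08):
  A: 185.88 m
  B: 457.65 m
  C: 670.50 m
  D: 300.37 m
  → nearest: A (185.88 m)
Q at (235.87, -252.84):
  A: 791.09 m
  B: 183.12 m
  C: 767.48 m
  D: 438.11 m
  → nearest: B (183.12 m)
R at (-11.87, 500.98):
  A: 416.19 m
  B: 672.20 m
  C: 1003.36 m
  D: 356.19 m
  → nearest: D (356.19 m)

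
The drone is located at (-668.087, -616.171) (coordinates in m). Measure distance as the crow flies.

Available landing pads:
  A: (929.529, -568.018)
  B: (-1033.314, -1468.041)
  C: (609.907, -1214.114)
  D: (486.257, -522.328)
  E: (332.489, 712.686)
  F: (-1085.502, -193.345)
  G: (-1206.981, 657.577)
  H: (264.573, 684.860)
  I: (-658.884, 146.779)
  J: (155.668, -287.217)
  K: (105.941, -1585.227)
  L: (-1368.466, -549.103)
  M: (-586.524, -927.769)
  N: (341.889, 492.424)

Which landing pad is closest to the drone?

Distances from (-668.087, -616.171):
A: 1598.342 m
B: 926.862 m
C: 1410.959 m
D: 1158.152 m
E: 1663.434 m
F: 594.152 m
G: 1383.055 m
H: 1600.792 m
I: 763.006 m
J: 887.008 m
K: 1240.237 m
L: 703.583 m
M: 322.096 m
N: 1499.678 m
Minimum: M at 322.096 m.

M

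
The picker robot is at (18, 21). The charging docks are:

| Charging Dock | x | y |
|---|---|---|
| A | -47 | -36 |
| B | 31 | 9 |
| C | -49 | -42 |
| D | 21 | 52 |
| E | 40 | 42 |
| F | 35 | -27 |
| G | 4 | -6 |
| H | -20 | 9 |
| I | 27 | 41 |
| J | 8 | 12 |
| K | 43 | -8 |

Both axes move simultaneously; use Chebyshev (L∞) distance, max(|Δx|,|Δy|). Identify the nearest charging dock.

J

Distances from (18, 21):
A: 65
B: 13
C: 67
D: 31
E: 22
F: 48
G: 27
H: 38
I: 20
J: 10
K: 29
Minimum: J at 10.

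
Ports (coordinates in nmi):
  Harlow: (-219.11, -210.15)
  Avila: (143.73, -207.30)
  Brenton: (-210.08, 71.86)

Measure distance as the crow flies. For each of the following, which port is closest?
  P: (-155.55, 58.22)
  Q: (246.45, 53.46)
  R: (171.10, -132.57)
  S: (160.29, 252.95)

P→Brenton; Q→Avila; R→Avila; S→Brenton

P at (-155.55, 58.22):
  Harlow: 275.79 nmi
  Avila: 400.09 nmi
  Brenton: 56.21 nmi
  → nearest: Brenton (56.21 nmi)
Q at (246.45, 53.46):
  Harlow: 535.01 nmi
  Avila: 280.26 nmi
  Brenton: 456.90 nmi
  → nearest: Avila (280.26 nmi)
R at (171.10, -132.57):
  Harlow: 397.85 nmi
  Avila: 79.58 nmi
  Brenton: 432.54 nmi
  → nearest: Avila (79.58 nmi)
S at (160.29, 252.95):
  Harlow: 598.67 nmi
  Avila: 460.55 nmi
  Brenton: 412.27 nmi
  → nearest: Brenton (412.27 nmi)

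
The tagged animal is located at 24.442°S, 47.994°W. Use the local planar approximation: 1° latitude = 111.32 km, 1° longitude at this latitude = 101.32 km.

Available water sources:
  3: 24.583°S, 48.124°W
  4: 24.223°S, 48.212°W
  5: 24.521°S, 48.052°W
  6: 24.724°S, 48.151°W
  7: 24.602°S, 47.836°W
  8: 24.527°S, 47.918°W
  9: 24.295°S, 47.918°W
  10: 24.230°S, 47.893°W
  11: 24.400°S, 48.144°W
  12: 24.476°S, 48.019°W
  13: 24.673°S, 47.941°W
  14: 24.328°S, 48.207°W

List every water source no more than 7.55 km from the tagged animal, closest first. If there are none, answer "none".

Distances from 24.442°S, 47.994°W:
3: √((-0.141·111.32)² + (-0.130·101.32)²) = √(246.36818 + 173.49105) = 20.490 km
4: √((0.219·111.32)² + (-0.218·101.32)²) = √(594.33954 + 487.86914) = 32.897 km
5: √((-0.079·111.32)² + (-0.058·101.32)²) = √(77.33936 + 34.53396) = 10.577 km
6: √((-0.282·111.32)² + (-0.157·101.32)²) = √(985.47273 + 253.04028) = 35.193 km
7: √((-0.160·111.32)² + (0.158·101.32)²) = √(317.23885 + 256.27399) = 23.948 km
8: √((-0.085·111.32)² + (0.076·101.32)²) = √(89.53323 + 59.29493) = 12.200 km
9: √((0.147·111.32)² + (0.076·101.32)²) = √(267.78181 + 59.29493) = 18.085 km
10: √((0.212·111.32)² + (0.101·101.32)²) = √(556.95245 + 104.72084) = 25.723 km
11: √((0.042·111.32)² + (-0.150·101.32)²) = √(21.85974 + 230.97920) = 15.901 km
12: √((-0.034·111.32)² + (-0.025·101.32)²) = √(14.32532 + 6.41609) = 4.554 km
13: √((-0.231·111.32)² + (0.053·101.32)²) = √(661.25711 + 28.83647) = 26.270 km
14: √((0.114·111.32)² + (-0.213·101.32)²) = √(161.04828 + 465.74647) = 25.036 km
Threshold 7.55 km: 12 (4.554 km) is within range.

12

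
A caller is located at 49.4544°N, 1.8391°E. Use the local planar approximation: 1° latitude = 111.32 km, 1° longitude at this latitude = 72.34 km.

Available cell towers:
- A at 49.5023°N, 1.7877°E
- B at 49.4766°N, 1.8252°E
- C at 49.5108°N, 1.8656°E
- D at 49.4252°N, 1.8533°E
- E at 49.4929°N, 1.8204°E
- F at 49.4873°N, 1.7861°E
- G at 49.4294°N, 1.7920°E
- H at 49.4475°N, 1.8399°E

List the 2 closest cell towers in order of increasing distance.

Distances from 49.4544°N, 1.8391°E:
A: √((0.0479·111.32)² + (-0.0514·72.34)²) = √(28.432655 + 13.825576) = 6.5006 km
B: √((0.0222·111.32)² + (-0.0139·72.34)²) = √(6.107343 + 1.011083) = 2.6680 km
C: √((0.0564·111.32)² + (0.0265·72.34)²) = √(39.418909 + 3.674927) = 6.5646 km
D: √((-0.0292·111.32)² + (0.0142·72.34)²) = √(10.566036 + 1.055197) = 3.4090 km
E: √((0.0385·111.32)² + (-0.0187·72.34)²) = √(18.368253 + 1.829954) = 4.4942 km
F: √((0.0329·111.32)² + (-0.0530·72.34)²) = √(13.413379 + 14.699709) = 5.3022 km
G: √((-0.0250·111.32)² + (-0.0471·72.34)²) = √(7.745089 + 11.609107) = 4.3993 km
H: √((-0.0069·111.32)² + (0.0008·72.34)²) = √(0.589990 + 0.003349) = 0.7703 km
Sorted: H (0.7703 km) < B (2.6680 km) < D (3.4090 km) < G (4.3993 km) < …

H, B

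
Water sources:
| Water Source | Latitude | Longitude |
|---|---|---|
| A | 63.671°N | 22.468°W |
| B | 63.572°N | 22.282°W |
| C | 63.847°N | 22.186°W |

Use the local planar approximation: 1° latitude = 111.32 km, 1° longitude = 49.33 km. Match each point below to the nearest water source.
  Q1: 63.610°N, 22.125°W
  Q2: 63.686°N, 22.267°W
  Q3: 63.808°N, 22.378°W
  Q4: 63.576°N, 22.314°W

Q1 at 63.610°N, 22.125°W:
  A: 18.232 km
  B: 8.825 km
  C: 26.554 km
  → nearest: B (8.825 km)
Q2 at 63.686°N, 22.267°W:
  A: 10.055 km
  B: 12.712 km
  C: 18.363 km
  → nearest: A (10.055 km)
Q3 at 63.808°N, 22.378°W:
  A: 15.884 km
  B: 26.695 km
  C: 10.419 km
  → nearest: C (10.419 km)
Q4 at 63.576°N, 22.314°W:
  A: 13.021 km
  B: 1.640 km
  C: 30.821 km
  → nearest: B (1.640 km)

Q1→B; Q2→A; Q3→C; Q4→B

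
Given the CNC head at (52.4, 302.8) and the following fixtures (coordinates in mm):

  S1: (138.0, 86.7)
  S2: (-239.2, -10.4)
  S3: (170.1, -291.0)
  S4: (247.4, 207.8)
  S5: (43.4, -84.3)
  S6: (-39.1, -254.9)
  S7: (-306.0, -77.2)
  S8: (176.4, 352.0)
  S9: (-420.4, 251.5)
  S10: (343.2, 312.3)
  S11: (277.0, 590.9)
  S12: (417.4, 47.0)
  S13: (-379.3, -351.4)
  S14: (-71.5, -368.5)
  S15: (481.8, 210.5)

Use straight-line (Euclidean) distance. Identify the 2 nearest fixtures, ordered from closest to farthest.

Distances from (52.4, 302.8):
S1: √((85.6)² + (-216.1)²) = √(7327.360 + 46699.210) = 232.4 mm
S2: √((-291.6)² + (-313.2)²) = √(85030.560 + 98094.240) = 427.9 mm
S3: √((117.7)² + (-593.8)²) = √(13853.290 + 352598.440) = 605.4 mm
S4: √((195.0)² + (-95.0)²) = √(38025.000 + 9025.000) = 216.9 mm
S5: √((-9.0)² + (-387.1)²) = √(81.000 + 149846.410) = 387.2 mm
S6: √((-91.5)² + (-557.7)²) = √(8372.250 + 311029.290) = 565.2 mm
S7: √((-358.4)² + (-380.0)²) = √(128450.560 + 144400.000) = 522.4 mm
S8: √((124.0)² + (49.2)²) = √(15376.000 + 2420.640) = 133.4 mm
S9: √((-472.8)² + (-51.3)²) = √(223539.840 + 2631.690) = 475.6 mm
S10: √((290.8)² + (9.5)²) = √(84564.640 + 90.250) = 291.0 mm
S11: √((224.6)² + (288.1)²) = √(50445.160 + 83001.610) = 365.3 mm
S12: √((365.0)² + (-255.8)²) = √(133225.000 + 65433.640) = 445.7 mm
S13: √((-431.7)² + (-654.2)²) = √(186364.890 + 427977.640) = 783.8 mm
S14: √((-123.9)² + (-671.3)²) = √(15351.210 + 450643.690) = 682.6 mm
S15: √((429.4)² + (-92.3)²) = √(184384.360 + 8519.290) = 439.2 mm
Sorted: S8 (133.4 mm) < S4 (216.9 mm) < S1 (232.4 mm) < S10 (291.0 mm) < …

S8, S4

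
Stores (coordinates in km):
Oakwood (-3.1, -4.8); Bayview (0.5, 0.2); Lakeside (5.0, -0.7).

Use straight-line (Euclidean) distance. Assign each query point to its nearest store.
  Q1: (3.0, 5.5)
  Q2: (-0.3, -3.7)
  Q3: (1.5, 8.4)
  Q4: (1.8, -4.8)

Q1 at (3.0, 5.5):
  Oakwood: 11.97 km
  Bayview: 5.86 km
  Lakeside: 6.51 km
  → nearest: Bayview (5.86 km)
Q2 at (-0.3, -3.7):
  Oakwood: 3.01 km
  Bayview: 3.98 km
  Lakeside: 6.09 km
  → nearest: Oakwood (3.01 km)
Q3 at (1.5, 8.4):
  Oakwood: 13.98 km
  Bayview: 8.26 km
  Lakeside: 9.75 km
  → nearest: Bayview (8.26 km)
Q4 at (1.8, -4.8):
  Oakwood: 4.90 km
  Bayview: 5.17 km
  Lakeside: 5.20 km
  → nearest: Oakwood (4.90 km)

Q1→Bayview; Q2→Oakwood; Q3→Bayview; Q4→Oakwood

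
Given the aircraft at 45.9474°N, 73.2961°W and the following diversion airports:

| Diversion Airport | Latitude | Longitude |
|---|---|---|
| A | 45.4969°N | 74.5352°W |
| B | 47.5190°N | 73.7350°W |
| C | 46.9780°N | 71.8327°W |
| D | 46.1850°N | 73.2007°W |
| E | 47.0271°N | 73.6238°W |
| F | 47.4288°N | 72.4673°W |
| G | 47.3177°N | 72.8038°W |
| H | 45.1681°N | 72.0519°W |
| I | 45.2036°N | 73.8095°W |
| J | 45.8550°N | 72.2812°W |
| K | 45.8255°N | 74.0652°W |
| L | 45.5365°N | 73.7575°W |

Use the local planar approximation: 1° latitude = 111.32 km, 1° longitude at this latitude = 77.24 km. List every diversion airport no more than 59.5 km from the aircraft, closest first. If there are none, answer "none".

D, L

Distances from 45.9474°N, 73.2961°W:
A: 108.0510 km
B: 178.2048 km
C: 161.0547 km
D: 27.4569 km
E: 122.8285 km
F: 176.8990 km
G: 157.2098 km
H: 129.4660 km
I: 91.8059 km
J: 79.0628 km
K: 60.9355 km
L: 57.9860 km
Threshold 59.5 km: D (27.4569 km), L (57.9860 km) are within range.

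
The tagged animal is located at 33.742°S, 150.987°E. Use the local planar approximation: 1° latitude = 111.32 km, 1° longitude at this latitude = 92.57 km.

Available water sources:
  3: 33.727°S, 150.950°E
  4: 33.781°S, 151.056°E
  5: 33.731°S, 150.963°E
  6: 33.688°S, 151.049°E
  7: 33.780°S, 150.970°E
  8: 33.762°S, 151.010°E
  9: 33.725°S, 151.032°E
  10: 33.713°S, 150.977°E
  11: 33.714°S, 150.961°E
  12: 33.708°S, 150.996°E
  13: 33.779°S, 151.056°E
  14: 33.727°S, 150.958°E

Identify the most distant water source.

Distances from 33.742°S, 150.987°E:
3: √((0.015·111.32)² + (-0.037·92.57)²) = √(2.78823 + 11.73124) = 3.810 km
4: √((-0.039·111.32)² + (0.069·92.57)²) = √(18.84845 + 40.79798) = 7.723 km
5: √((0.011·111.32)² + (-0.024·92.57)²) = √(1.49945 + 4.93586) = 2.537 km
6: √((0.054·111.32)² + (0.062·92.57)²) = √(36.13549 + 32.94002) = 8.311 km
7: √((-0.038·111.32)² + (-0.017·92.57)²) = √(17.89425 + 2.47650) = 4.513 km
8: √((-0.020·111.32)² + (0.023·92.57)²) = √(4.95686 + 4.53311) = 3.081 km
9: √((0.017·111.32)² + (0.045·92.57)²) = √(3.58133 + 17.35264) = 4.575 km
10: √((0.029·111.32)² + (-0.010·92.57)²) = √(10.42179 + 0.85692) = 3.358 km
11: √((0.028·111.32)² + (-0.026·92.57)²) = √(9.71544 + 5.79278) = 3.938 km
12: √((0.034·111.32)² + (0.009·92.57)²) = √(14.32532 + 0.69411) = 3.875 km
13: √((-0.037·111.32)² + (0.069·92.57)²) = √(16.96484 + 40.79798) = 7.600 km
14: √((0.015·111.32)² + (-0.029·92.57)²) = √(2.78823 + 7.20670) = 3.161 km
Maximum: 6 at 8.311 km.

6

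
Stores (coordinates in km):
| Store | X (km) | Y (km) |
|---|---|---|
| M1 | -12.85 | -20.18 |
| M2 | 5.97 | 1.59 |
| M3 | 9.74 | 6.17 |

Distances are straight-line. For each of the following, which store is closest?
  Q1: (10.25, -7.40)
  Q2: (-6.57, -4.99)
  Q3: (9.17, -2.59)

Q1→M2; Q2→M2; Q3→M2

Q1 at (10.25, -7.40):
  M1: 26.40 km
  M2: 9.96 km
  M3: 13.58 km
  → nearest: M2 (9.96 km)
Q2 at (-6.57, -4.99):
  M1: 16.44 km
  M2: 14.16 km
  M3: 19.76 km
  → nearest: M2 (14.16 km)
Q3 at (9.17, -2.59):
  M1: 28.18 km
  M2: 5.26 km
  M3: 8.78 km
  → nearest: M2 (5.26 km)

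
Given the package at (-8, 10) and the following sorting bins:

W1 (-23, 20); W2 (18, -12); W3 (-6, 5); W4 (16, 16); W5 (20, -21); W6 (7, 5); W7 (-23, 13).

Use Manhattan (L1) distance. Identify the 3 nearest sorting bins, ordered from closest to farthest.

Distances from (-8, 10):
W1: |-15| + |10| = 15 + 10 = 25
W2: |26| + |-22| = 26 + 22 = 48
W3: |2| + |-5| = 2 + 5 = 7
W4: |24| + |6| = 24 + 6 = 30
W5: |28| + |-31| = 28 + 31 = 59
W6: |15| + |-5| = 15 + 5 = 20
W7: |-15| + |3| = 15 + 3 = 18
Sorted: W3 (7) < W7 (18) < W6 (20) < W1 (25) < W4 (30) < …

W3, W7, W6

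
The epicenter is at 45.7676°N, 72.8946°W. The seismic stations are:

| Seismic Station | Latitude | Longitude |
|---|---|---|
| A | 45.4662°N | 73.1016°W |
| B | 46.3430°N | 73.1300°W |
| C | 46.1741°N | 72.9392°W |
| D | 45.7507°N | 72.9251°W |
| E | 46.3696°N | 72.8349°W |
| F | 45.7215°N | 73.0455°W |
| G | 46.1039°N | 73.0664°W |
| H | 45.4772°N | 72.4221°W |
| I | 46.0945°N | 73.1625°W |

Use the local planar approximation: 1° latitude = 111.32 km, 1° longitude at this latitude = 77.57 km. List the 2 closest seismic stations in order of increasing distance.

D, F

Distances from 45.7676°N, 72.8946°W:
A: √((-0.3014·111.32)² + (-0.2070·77.57)²) = √(1125.726504 + 257.826928) = 37.1961 km
B: √((0.5754·111.32)² + (-0.2354·77.57)²) = √(4102.854449 + 333.426797) = 66.6054 km
C: √((0.4065·111.32)² + (-0.0446·77.57)²) = √(2047.705492 + 11.968984) = 45.3836 km
D: √((-0.0169·111.32)² + (-0.0305·77.57)²) = √(3.539320 + 5.597412) = 3.0227 km
E: √((0.6020·111.32)² + (0.0597·77.57)²) = √(4490.961974 + 21.445503) = 67.1745 km
F: √((-0.0461·111.32)² + (-0.1509·77.57)²) = √(26.335905 + 137.014352) = 12.7809 km
G: √((0.3363·111.32)² + (-0.1718·77.57)²) = √(1401.522680 + 177.596295) = 39.7381 km
H: √((-0.2904·111.32)² + (0.4725·77.57)²) = √(1045.056136 + 1343.356276) = 48.8714 km
I: √((0.3269·111.32)² + (-0.2679·77.57)²) = √(1324.269072 + 431.850086) = 41.9061 km
Sorted: D (3.0227 km) < F (12.7809 km) < A (37.1961 km) < G (39.7381 km) < …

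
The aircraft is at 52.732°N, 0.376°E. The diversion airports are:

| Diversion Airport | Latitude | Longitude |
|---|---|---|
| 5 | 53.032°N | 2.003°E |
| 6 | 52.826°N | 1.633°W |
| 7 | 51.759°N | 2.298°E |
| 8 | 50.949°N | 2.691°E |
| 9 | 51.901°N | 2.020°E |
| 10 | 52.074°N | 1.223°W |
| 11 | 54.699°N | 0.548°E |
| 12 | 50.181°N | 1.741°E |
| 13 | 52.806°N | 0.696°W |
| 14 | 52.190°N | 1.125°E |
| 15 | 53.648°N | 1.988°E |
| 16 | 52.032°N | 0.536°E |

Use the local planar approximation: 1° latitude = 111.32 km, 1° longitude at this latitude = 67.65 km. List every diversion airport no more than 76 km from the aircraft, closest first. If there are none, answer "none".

13

Distances from 52.732°N, 0.376°E:
5: √((0.300·111.32)² + (1.627·67.65)²) = √(1115.29282 + 12114.64543) = 115.021 km
6: √((0.094·111.32)² + (-2.009·67.65)²) = √(109.49697 + 18471.21551) = 136.311 km
7: √((-0.973·111.32)² + (1.922·67.65)²) = √(11732.00058 + 16906.05854) = 169.228 km
8: √((-1.783·111.32)² + (2.315·67.65)²) = √(39395.72359 + 24526.61380) = 252.829 km
9: √((-0.831·111.32)² + (1.644·67.65)²) = √(8557.53025 + 12369.13212) = 144.661 km
10: √((-0.658·111.32)² + (-1.599·67.65)²) = √(5365.35154 + 11701.25730) = 130.639 km
11: √((1.967·111.32)² + (0.172·67.65)²) = √(47946.30185 + 135.39184) = 219.275 km
12: √((-2.551·111.32)² + (1.365·67.65)²) = √(80643.11827 + 8527.09114) = 298.614 km
13: √((0.074·111.32)² + (-1.072·67.65)²) = √(67.85937 + 5259.26643) = 72.987 km
14: √((-0.542·111.32)² + (0.749·67.65)²) = √(3640.36532 + 2567.43370) = 78.790 km
15: √((0.916·111.32)² + (1.612·67.65)²) = √(10397.70143 + 11892.29508) = 149.298 km
16: √((-0.700·111.32)² + (0.160·67.65)²) = √(6072.14978 + 117.15898) = 78.672 km
Threshold 76 km: 13 (72.987 km) is within range.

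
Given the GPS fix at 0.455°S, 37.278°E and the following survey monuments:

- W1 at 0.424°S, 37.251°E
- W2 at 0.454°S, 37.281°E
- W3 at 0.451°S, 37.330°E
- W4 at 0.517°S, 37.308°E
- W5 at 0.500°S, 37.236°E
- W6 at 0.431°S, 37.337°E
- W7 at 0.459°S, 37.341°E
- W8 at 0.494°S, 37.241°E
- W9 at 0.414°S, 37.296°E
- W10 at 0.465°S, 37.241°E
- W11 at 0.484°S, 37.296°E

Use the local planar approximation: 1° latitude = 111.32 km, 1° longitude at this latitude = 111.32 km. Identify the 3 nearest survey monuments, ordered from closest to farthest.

W2, W11, W10

Distances from 0.455°S, 37.278°E:
W1: √((0.031·111.32)² + (-0.027·111.32)²) = √(11.90885 + 9.03387) = 4.576 km
W2: √((0.001·111.32)² + (0.003·111.32)²) = √(0.01239 + 0.11153) = 0.352 km
W3: √((0.004·111.32)² + (0.052·111.32)²) = √(0.19827 + 33.50835) = 5.806 km
W4: √((-0.062·111.32)² + (0.030·111.32)²) = √(47.63540 + 11.15293) = 7.667 km
W5: √((-0.045·111.32)² + (-0.042·111.32)²) = √(25.09409 + 21.85974) = 6.852 km
W6: √((0.024·111.32)² + (0.059·111.32)²) = √(7.13787 + 43.13705) = 7.090 km
W7: √((-0.004·111.32)² + (0.063·111.32)²) = √(0.19827 + 49.18441) = 7.027 km
W8: √((-0.039·111.32)² + (-0.037·111.32)²) = √(18.84845 + 16.96484) = 5.984 km
W9: √((0.041·111.32)² + (0.018·111.32)²) = √(20.83119 + 4.01505) = 4.985 km
W10: √((-0.010·111.32)² + (-0.037·111.32)²) = √(1.23921 + 16.96484) = 4.267 km
W11: √((-0.029·111.32)² + (0.018·111.32)²) = √(10.42179 + 4.01505) = 3.800 km
Sorted: W2 (0.352 km) < W11 (3.800 km) < W10 (4.267 km) < W1 (4.576 km) < W9 (4.985 km) < …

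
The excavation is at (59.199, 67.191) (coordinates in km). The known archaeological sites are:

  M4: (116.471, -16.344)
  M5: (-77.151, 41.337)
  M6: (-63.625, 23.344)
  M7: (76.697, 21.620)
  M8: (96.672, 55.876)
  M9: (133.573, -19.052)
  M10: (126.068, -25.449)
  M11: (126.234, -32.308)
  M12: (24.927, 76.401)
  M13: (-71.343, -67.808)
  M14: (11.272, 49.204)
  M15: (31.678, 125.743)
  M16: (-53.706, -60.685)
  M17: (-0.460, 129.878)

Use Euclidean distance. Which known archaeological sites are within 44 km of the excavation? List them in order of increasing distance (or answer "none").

Distances from (59.199, 67.191):
M4: √((57.272)² + (-83.535)²) = √(3280.08198 + 6978.09622) = 101.283 km
M5: √((-136.350)² + (-25.854)²) = √(18591.32250 + 668.42932) = 138.780 km
M6: √((-122.824)² + (-43.847)²) = √(15085.73498 + 1922.55941) = 130.416 km
M7: √((17.498)² + (-45.571)²) = √(306.18000 + 2076.71604) = 48.815 km
M8: √((37.473)² + (-11.315)²) = √(1404.22573 + 128.02923) = 39.144 km
M9: √((74.374)² + (-86.243)²) = √(5531.49188 + 7437.85505) = 113.883 km
M10: √((66.869)² + (-92.640)²) = √(4471.46316 + 8582.16960) = 114.252 km
M11: √((67.035)² + (-99.499)²) = √(4493.69122 + 9900.05100) = 119.974 km
M12: √((-34.272)² + (9.210)²) = √(1174.56998 + 84.82410) = 35.488 km
M13: √((-130.542)² + (-134.999)²) = √(17041.21376 + 18224.73000) = 187.792 km
M14: √((-47.927)² + (-17.987)²) = √(2296.99733 + 323.53217) = 51.191 km
M15: √((-27.521)² + (58.552)²) = √(757.40544 + 3428.33670) = 64.697 km
M16: √((-112.905)² + (-127.876)²) = √(12747.53903 + 16352.27138) = 170.587 km
M17: √((-59.659)² + (62.687)²) = √(3559.19628 + 3929.65997) = 86.538 km
Threshold 44 km: M12 (35.488 km), M8 (39.144 km) are within range.

M12, M8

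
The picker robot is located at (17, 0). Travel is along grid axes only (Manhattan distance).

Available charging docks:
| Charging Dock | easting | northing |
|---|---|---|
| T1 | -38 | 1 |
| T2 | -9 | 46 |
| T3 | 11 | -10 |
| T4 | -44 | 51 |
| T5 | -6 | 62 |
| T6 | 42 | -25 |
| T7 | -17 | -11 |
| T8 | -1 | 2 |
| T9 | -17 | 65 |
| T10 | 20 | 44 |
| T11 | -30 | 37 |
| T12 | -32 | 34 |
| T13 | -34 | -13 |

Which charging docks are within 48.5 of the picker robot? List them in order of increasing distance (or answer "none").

Distances from (17, 0):
T1: |-55| + |1| = 55 + 1 = 56
T2: |-26| + |46| = 26 + 46 = 72
T3: |-6| + |-10| = 6 + 10 = 16
T4: |-61| + |51| = 61 + 51 = 112
T5: |-23| + |62| = 23 + 62 = 85
T6: |25| + |-25| = 25 + 25 = 50
T7: |-34| + |-11| = 34 + 11 = 45
T8: |-18| + |2| = 18 + 2 = 20
T9: |-34| + |65| = 34 + 65 = 99
T10: |3| + |44| = 3 + 44 = 47
T11: |-47| + |37| = 47 + 37 = 84
T12: |-49| + |34| = 49 + 34 = 83
T13: |-51| + |-13| = 51 + 13 = 64
Threshold 48.5: T3 (16), T8 (20), T7 (45), T10 (47) are within range.

T3, T8, T7, T10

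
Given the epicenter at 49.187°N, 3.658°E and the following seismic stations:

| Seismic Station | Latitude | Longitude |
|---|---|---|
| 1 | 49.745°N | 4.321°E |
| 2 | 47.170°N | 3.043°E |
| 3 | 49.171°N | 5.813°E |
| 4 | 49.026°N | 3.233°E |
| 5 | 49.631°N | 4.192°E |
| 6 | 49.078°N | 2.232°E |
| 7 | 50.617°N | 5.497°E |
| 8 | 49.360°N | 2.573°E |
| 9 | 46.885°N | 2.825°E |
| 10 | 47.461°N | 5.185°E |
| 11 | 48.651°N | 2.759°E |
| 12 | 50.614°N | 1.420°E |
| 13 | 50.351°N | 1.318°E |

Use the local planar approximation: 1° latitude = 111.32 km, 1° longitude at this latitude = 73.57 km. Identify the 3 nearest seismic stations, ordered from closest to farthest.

4, 5, 1

Distances from 49.187°N, 3.658°E:
1: √((0.558·111.32)² + (0.663·73.57)²) = √(3858.46703 + 2379.18695) = 78.979 km
2: √((-2.017·111.32)² + (-0.615·73.57)²) = √(50414.81661 + 2047.15979) = 229.046 km
3: √((-0.016·111.32)² + (2.155·73.57)²) = √(3.17239 + 25135.99383) = 158.553 km
4: √((-0.161·111.32)² + (-0.425·73.57)²) = √(321.21672 + 977.64092) = 36.040 km
5: √((0.444·111.32)² + (0.534·73.57)²) = √(2442.93738 + 1543.41965) = 63.138 km
6: √((-0.109·111.32)² + (-1.426·73.57)²) = √(147.23104 + 11006.28015) = 105.610 km
7: √((1.430·111.32)² + (1.839·73.57)²) = √(25340.69199 + 18304.79926) = 208.915 km
8: √((0.173·111.32)² + (-1.085·73.57)²) = √(370.88443 + 6371.78317) = 82.114 km
9: √((-2.302·111.32)² + (-0.833·73.57)²) = √(65668.49057 + 3755.70537) = 263.485 km
10: √((-1.726·111.32)² + (1.527·73.57)²) = √(36917.13401 + 12620.58791) = 222.571 km
11: √((-0.536·111.32)² + (-0.899·73.57)²) = √(3560.21294 + 4374.42420) = 89.077 km
12: √((1.427·111.32)² + (-2.238·73.57)²) = √(25234.47894 + 27109.51054) = 228.788 km
13: √((1.164·111.32)² + (-2.340·73.57)²) = √(16790.06417 + 29636.93085) = 215.469 km
Sorted: 4 (36.040 km) < 5 (63.138 km) < 1 (78.979 km) < 8 (82.114 km) < 11 (89.077 km) < …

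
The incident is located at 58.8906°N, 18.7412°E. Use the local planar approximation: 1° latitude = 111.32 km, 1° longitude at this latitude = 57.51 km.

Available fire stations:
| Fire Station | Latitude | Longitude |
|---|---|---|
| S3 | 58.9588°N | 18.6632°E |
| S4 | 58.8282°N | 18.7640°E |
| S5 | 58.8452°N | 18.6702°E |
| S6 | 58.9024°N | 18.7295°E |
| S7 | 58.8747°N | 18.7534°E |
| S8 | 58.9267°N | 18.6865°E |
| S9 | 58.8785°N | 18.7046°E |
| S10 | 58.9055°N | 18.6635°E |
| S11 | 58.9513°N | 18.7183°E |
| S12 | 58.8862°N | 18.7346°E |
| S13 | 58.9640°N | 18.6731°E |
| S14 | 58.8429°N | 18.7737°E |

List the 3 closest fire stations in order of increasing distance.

Distances from 58.8906°N, 18.7412°E:
S3: 8.8182 km
S4: 7.0690 km
S5: 6.4973 km
S6: 1.4759 km
S7: 1.9040 km
S8: 5.1035 km
S9: 2.4990 km
S10: 4.7664 km
S11: 6.8843 km
S12: 0.6197 km
S13: 9.0610 km
S14: 5.6293 km
Sorted: S12 (0.6197 km) < S6 (1.4759 km) < S7 (1.9040 km) < S9 (2.4990 km) < S10 (4.7664 km) < …

S12, S6, S7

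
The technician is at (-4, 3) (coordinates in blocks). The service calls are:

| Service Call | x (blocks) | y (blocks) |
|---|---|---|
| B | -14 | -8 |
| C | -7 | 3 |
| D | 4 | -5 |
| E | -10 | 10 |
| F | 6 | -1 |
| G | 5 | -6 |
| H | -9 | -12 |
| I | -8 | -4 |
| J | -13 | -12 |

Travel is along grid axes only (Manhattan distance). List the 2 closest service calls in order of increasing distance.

Distances from (-4, 3):
B: 21 blocks
C: 3 blocks
D: 16 blocks
E: 13 blocks
F: 14 blocks
G: 18 blocks
H: 20 blocks
I: 11 blocks
J: 24 blocks
Sorted: C (3 blocks) < I (11 blocks) < E (13 blocks) < F (14 blocks) < …

C, I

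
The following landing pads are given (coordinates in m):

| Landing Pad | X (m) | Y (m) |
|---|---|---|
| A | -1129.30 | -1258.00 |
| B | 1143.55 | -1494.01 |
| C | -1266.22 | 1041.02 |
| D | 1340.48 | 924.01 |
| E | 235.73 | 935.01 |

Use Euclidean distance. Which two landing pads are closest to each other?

Pairwise distances:
A–B: 2285.07 m
A–C: 2303.09 m
A–D: 3295.60 m
A–E: 2583.14 m
B–C: 3497.62 m
B–D: 2426.03 m
B–E: 2593.12 m
C–D: 2609.32 m
C–E: 1505.69 m
D–E: 1104.80 m
Closest pair: D–E at 1104.80 m.

D and E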